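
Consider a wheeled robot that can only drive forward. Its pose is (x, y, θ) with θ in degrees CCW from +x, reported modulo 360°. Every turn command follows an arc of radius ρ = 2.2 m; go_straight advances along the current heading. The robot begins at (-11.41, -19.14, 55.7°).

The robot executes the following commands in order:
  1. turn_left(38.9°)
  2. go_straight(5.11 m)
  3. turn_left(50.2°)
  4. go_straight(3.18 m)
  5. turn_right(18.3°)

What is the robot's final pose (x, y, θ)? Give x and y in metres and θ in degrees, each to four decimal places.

set_pose: (x, y, θ) = (-11.4100, -19.1400, 55.7000°), ρ = 2.2
turn_left(38.9°): centre at ρ to the left, rotate +38.9° → (-11.0345, -17.7238, 94.6000°)
go_straight(5.11): x += 5.11·cos θ, y += 5.11·sin θ → (-11.4443, -12.6303, 94.6000°)
turn_left(50.2°): centre at ρ to the left, rotate +50.2° → (-12.3691, -11.0090, 144.8000°)
go_straight(3.18): x += 3.18·cos θ, y += 3.18·sin θ → (-14.9676, -9.1759, 144.8000°)
turn_right(18.3°): centre at ρ to the right, rotate −18.3° → (-15.4679, -8.6868, 126.5000°)

(-15.4679, -8.6868, 126.5000°)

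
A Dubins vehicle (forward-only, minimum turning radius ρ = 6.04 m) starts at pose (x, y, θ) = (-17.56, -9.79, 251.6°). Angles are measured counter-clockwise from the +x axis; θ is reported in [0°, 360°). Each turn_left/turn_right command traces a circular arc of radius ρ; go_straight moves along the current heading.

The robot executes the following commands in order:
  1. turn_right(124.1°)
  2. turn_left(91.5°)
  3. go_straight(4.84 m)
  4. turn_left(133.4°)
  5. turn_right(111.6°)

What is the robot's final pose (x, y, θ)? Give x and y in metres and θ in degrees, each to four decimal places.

set_pose: (x, y, θ) = (-17.5600, -9.7900, 251.6000°), ρ = 6.04
turn_right(124.1°): centre at ρ to the right, rotate −124.1° → (-28.0831, -11.5604, 127.5000°)
turn_left(91.5°): centre at ρ to the left, rotate +91.5° → (-36.6760, -10.5434, 219.0000°)
go_straight(4.84): x += 4.84·cos θ, y += 4.84·sin θ → (-40.4374, -13.5893, 219.0000°)
turn_left(133.4°): centre at ρ to the left, rotate +133.4° → (-37.4351, -24.2702, 352.4000°)
turn_right(111.6°): centre at ρ to the right, rotate −111.6° → (-32.9615, -33.2038, 240.8000°)

(-32.9615, -33.2038, 240.8000°)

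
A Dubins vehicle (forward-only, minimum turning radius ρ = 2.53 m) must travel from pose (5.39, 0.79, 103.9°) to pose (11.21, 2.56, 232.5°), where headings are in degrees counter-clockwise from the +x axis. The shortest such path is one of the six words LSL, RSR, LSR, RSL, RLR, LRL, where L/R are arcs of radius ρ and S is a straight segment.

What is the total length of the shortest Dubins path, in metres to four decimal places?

13.2418 m

Let ψ = atan2(Δy, Δx) = atan2(1.77, 5.82) = 16.9158° be the start→goal bearing.
Normalize: d = |goal − start| / ρ = 6.083198/2.53 = 2.404426, α = (θ_start − ψ) mod 360° = 86.9842° = 1.518161 rad, β = (θ_goal − ψ) mod 360° = 215.5842° = 3.762655 rad.
Common terms: sin α = 0.998615, cos α = 0.052611, sin β = -0.581899, cos β = -0.813261, cos(α−β) = -0.623880, d² = 5.781265. Work in radians in the unit-radius frame; every candidate has L = ρ·(t + p + q).
LSL: p² = 2 + d² − 2cos(α−β) + 2d(sin α − sin β) = 16.629485; p = √p² = 4.077927; φ = atan2(cos β − cos α, d + sin α − sin β) = -0.213960 rad; t = (φ − α) mod 2π = 4.551064 rad, q = (β − φ) mod 2π = 3.976615 rad → L = 2.53·(4.551064 + 4.077927 + 3.976615) = 2.53·12.605605 = 31.892181 m
RSR: p² = 2 + d² − 2cos(α−β) + 2d(sin β − sin α) = 1.428564; p = √p² = 1.195226; φ = atan2(cos α − cos β, d − sin α + sin β) = 0.810224 rad; t = (α − φ) mod 2π = 0.707937 rad, q = (φ − β) mod 2π = 3.330755 rad → L = 2.53·(0.707937 + 1.195226 + 3.330755) = 2.53·5.233917 = 13.241811 m
LSR: p² = d² − 2 + 2cos(α−β) + 2d(sin α + sin β) = 4.537431; p = √p² = 2.130125; φ = atan2(−cos α − cos β, d + sin α + sin β) − atan2(−2, p) = 1.017265 rad; t = (φ − α) mod 2π = 5.782289 rad, q = (φ − β) mod 2π = 3.537795 rad → L = 2.53·(5.782289 + 2.130125 + 3.537795) = 2.53·11.450208 = 28.969027 m
RSL: p² = d² − 2 + 2cos(α−β) − 2d(sin α + sin β) = 0.529581; p = √p² = 0.727723; φ = atan2(cos α + cos β, d − sin α − sin β) − atan2(2, p) = -1.587310 rad; t = (α − φ) mod 2π = 3.105472 rad, q = (β − φ) mod 2π = 5.349965 rad → L = 2.53·(3.105472 + 0.727723 + 5.349965) = 2.53·9.183160 = 23.233394 m
RLR: c = (6 − d² + 2cos(α−β) + 2d(sin α − sin β))/8 = 0.821429; p = 2π − arccos c = 5.676302 rad; φ = atan2(cos α − cos β, d − sin α + sin β) = 0.810224 rad; t = (α − φ + p/2) mod 2π = 3.546088 rad, q = (α − β − t + p) mod 2π = 6.168906 rad → L = 2.53·(3.546088 + 5.676302 + 6.168906) = 2.53·15.391296 = 38.939979 m
LRL: c = (6 − d² + 2cos(α−β) − 2d(sin α − sin β))/8 = -1.078686, |c| > 1 → infeasible
Shortest: RSR with L = 13.241811 m ≈ 13.2418 m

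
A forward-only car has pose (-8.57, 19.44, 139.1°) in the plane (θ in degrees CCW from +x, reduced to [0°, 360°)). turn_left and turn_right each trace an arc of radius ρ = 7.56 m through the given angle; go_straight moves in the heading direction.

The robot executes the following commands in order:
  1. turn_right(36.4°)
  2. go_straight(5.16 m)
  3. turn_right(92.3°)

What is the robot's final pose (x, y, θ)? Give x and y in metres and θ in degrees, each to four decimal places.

(-6.1193, 37.6238, 10.4000°)

set_pose: (x, y, θ) = (-8.5700, 19.4400, 139.1000°), ρ = 7.56
turn_right(36.4°): centre at ρ to the right, rotate −36.4° → (-10.9952, 23.4922, 102.7000°)
go_straight(5.16): x += 5.16·cos θ, y += 5.16·sin θ → (-12.1296, 28.5260, 102.7000°)
turn_right(92.3°): centre at ρ to the right, rotate −92.3° → (-6.1193, 37.6238, 10.4000°)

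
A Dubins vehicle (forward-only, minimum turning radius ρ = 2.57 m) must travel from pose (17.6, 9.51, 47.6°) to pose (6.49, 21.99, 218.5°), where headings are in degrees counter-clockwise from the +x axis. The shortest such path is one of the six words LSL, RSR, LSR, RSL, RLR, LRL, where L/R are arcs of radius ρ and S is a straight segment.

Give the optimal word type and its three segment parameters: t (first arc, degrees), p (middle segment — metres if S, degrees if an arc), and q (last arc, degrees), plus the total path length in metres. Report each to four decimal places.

Let ψ = atan2(Δy, Δx) = atan2(12.48, -11.11) = 131.6763° be the start→goal bearing.
Normalize: d = |goal − start| / ρ = 16.708755/2.57 = 6.501461, α = (θ_start − ψ) mod 360° = 275.9237° = 4.815778 rad, β = (θ_goal − ψ) mod 360° = 86.8237° = 1.515360 rad.
Common terms: sin α = -0.994660, cos α = 0.103205, sin β = 0.998464, cos β = 0.055408, cos(α−β) = -0.987414, d² = 42.268997. Work in radians in the unit-radius frame; every candidate has L = ρ·(t + p + q).
LSL: p² = 2 + d² − 2cos(α−β) + 2d(sin α − sin β) = 20.327389; p = √p² = 4.508591; φ = atan2(cos β − cos α, d + sin α − sin β) = -0.010602 rad; t = (φ − α) mod 2π = 1.456806 rad, q = (β − φ) mod 2π = 1.525962 rad → L = 2.57·(1.456806 + 4.508591 + 1.525962) = 2.57·7.491358 = 19.252791 m
RSR: p² = 2 + d² − 2cos(α−β) + 2d(sin β − sin α) = 72.160261; p = √p² = 8.494720; φ = atan2(cos α − cos β, d − sin α + sin β) = 0.005627 rad; t = (α − φ) mod 2π = 4.810151 rad, q = (φ − β) mod 2π = 4.773452 rad → L = 2.57·(4.810151 + 8.494720 + 4.773452) = 2.57·18.078323 = 46.461289 m
LSR: p² = d² − 2 + 2cos(α−β) + 2d(sin α + sin β) = 38.343629; p = √p² = 6.192223; φ = atan2(−cos α − cos β, d + sin α + sin β) − atan2(−2, p) = 0.288032 rad; t = (φ − α) mod 2π = 1.755439 rad, q = (φ − β) mod 2π = 5.055857 rad → L = 2.57·(1.755439 + 6.192223 + 5.055857) = 2.57·13.003519 = 33.419044 m
RSL: p² = d² − 2 + 2cos(α−β) − 2d(sin α + sin β) = 38.244711; p = √p² = 6.184231; φ = atan2(cos α + cos β, d − sin α − sin β) − atan2(2, p) = -0.288381 rad; t = (α − φ) mod 2π = 5.104159 rad, q = (β − φ) mod 2π = 1.803741 rad → L = 2.57·(5.104159 + 6.184231 + 1.803741) = 2.57·13.092131 = 33.646777 m
RLR: c = (6 − d² + 2cos(α−β) + 2d(sin α − sin β))/8 = -8.020033, |c| > 1 → infeasible
LRL: c = (6 − d² + 2cos(α−β) − 2d(sin α − sin β))/8 = -1.540924, |c| > 1 → infeasible
Shortest: LSL with L = 19.252791 m ≈ 19.2528 m
Convert LSL to answer units (arcs ×180/π): t = 1.456806·180/π = 83.4688°, p = ρ·p = 2.57·4.508591 = 11.5871 m, q = 1.525962·180/π = 87.4312°, L = 19.2528 m.

LSL: t = 83.4688°, p = 11.5871 m, q = 87.4312°, L = 19.2528 m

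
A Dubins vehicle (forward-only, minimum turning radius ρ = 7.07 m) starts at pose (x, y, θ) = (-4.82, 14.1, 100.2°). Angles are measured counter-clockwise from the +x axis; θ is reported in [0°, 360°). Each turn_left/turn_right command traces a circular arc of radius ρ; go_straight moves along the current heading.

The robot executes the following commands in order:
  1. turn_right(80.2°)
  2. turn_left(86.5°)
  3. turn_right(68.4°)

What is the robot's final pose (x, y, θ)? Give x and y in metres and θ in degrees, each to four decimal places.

set_pose: (x, y, θ) = (-4.8200, 14.1000, 100.2000°), ρ = 7.07
turn_right(80.2°): centre at ρ to the right, rotate −80.2° → (-0.2798, 21.9956, 20.0000°)
turn_left(86.5°): centre at ρ to the left, rotate +86.5° → (4.0810, 30.6472, 106.5000°)
turn_right(68.4°): centre at ρ to the right, rotate −68.4° → (6.4974, 38.2189, 38.1000°)

(6.4974, 38.2189, 38.1000°)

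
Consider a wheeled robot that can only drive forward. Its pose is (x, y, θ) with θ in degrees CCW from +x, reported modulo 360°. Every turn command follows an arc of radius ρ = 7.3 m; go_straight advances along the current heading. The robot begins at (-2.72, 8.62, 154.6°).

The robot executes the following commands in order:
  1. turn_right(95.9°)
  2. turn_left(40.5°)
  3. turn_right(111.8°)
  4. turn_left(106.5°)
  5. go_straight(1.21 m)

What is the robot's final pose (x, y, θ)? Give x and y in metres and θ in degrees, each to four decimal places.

(12.7340, 41.0857, 93.9000°)

set_pose: (x, y, θ) = (-2.7200, 8.6200, 154.6000°), ρ = 7.3
turn_right(95.9°): centre at ρ to the right, rotate −95.9° → (-5.8263, 19.0068, 58.7000°)
turn_left(40.5°): centre at ρ to the left, rotate +40.5° → (-4.8578, 23.9665, 99.2000°)
turn_right(111.8°): centre at ρ to the right, rotate −111.8° → (3.9408, 32.2578, -12.6000° ≡ 347.4000°)
turn_left(106.5°): centre at ρ to the left, rotate +106.5° → (12.8163, 39.8785, 453.9000° ≡ 93.9000°)
go_straight(1.21): x += 1.21·cos θ, y += 1.21·sin θ → (12.7340, 41.0857, 93.9000°)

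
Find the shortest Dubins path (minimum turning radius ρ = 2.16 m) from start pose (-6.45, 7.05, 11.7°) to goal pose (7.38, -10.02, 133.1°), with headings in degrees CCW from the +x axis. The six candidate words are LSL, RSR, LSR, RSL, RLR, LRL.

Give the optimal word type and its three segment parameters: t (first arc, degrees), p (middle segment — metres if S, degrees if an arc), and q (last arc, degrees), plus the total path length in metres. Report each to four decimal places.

Let ψ = atan2(Δy, Δx) = atan2(-17.07, 13.83) = -50.9858° be the start→goal bearing.
Normalize: d = |goal − start| / ρ = 21.969383/2.16 = 10.171011, α = (θ_start − ψ) mod 360° = 62.6858° = 1.094074 rad, β = (θ_goal − ψ) mod 360° = 184.0858° = 3.212904 rad.
Common terms: sin α = 0.888504, cos α = 0.458869, sin β = -0.071251, cos β = -0.997458, cos(α−β) = -0.521010, d² = 103.449460. Work in radians in the unit-radius frame; every candidate has L = ρ·(t + p + q).
LSL: p² = 2 + d² − 2cos(α−β) + 2d(sin α − sin β) = 126.014832; p = √p² = 11.225633; φ = atan2(cos β − cos α, d + sin α − sin β) = -0.130099 rad; t = (φ − α) mod 2π = 5.059012 rad, q = (β − φ) mod 2π = 3.343003 rad → L = 2.16·(5.059012 + 11.225633 + 3.343003) = 2.16·19.627648 = 42.395719 m
RSR: p² = 2 + d² − 2cos(α−β) + 2d(sin β − sin α) = 86.968127; p = √p² = 9.325670; φ = atan2(cos α − cos β, d − sin α + sin β) = 0.156805 rad; t = (α − φ) mod 2π = 0.937269 rad, q = (φ − β) mod 2π = 3.227086 rad → L = 2.16·(0.937269 + 9.325670 + 3.227086) = 2.16·13.490026 = 29.138456 m
LSR: p² = d² − 2 + 2cos(α−β) + 2d(sin α + sin β) = 117.032017; p = √p² = 10.818134; φ = atan2(−cos α − cos β, d + sin α + sin β) − atan2(−2, p) = 0.231786 rad; t = (φ − α) mod 2π = 5.420897 rad, q = (φ − β) mod 2π = 3.302068 rad → L = 2.16·(5.420897 + 10.818134 + 3.302068) = 2.16·19.541099 = 42.208774 m
RSL: p² = d² − 2 + 2cos(α−β) − 2d(sin α + sin β) = 83.782864; p = √p² = 9.153298; φ = atan2(cos α + cos β, d − sin α − sin β) − atan2(2, p) = -0.272636 rad; t = (α − φ) mod 2π = 1.366710 rad, q = (β − φ) mod 2π = 3.485540 rad → L = 2.16·(1.366710 + 9.153298 + 3.485540) = 2.16·14.005548 = 30.251985 m
RLR: c = (6 − d² + 2cos(α−β) + 2d(sin α − sin β))/8 = -9.871016, |c| > 1 → infeasible
LRL: c = (6 − d² + 2cos(α−β) − 2d(sin α − sin β))/8 = -14.751854, |c| > 1 → infeasible
Shortest: RSR with L = 29.138456 m ≈ 29.1385 m
Convert RSR to answer units (arcs ×180/π): t = 0.937269·180/π = 53.7016°, p = ρ·p = 2.16·9.325670 = 20.1434 m, q = 3.227086·180/π = 184.8984°, L = 29.1385 m.

RSR: t = 53.7016°, p = 20.1434 m, q = 184.8984°, L = 29.1385 m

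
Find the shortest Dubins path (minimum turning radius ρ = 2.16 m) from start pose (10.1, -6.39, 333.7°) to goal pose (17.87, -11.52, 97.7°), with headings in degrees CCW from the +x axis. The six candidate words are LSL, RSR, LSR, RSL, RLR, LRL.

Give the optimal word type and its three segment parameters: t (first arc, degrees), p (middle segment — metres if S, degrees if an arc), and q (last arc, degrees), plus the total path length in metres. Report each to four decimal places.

RSL: t = 37.0073°, p = 6.0705 m, q = 161.0073°, L = 13.5355 m

Let ψ = atan2(Δy, Δx) = atan2(-5.13, 7.77) = -33.4341° be the start→goal bearing.
Normalize: d = |goal − start| / ρ = 9.310736/2.16 = 4.310526, α = (θ_start − ψ) mod 360° = 7.1341° = 0.124513 rad, β = (θ_goal − ψ) mod 360° = 131.1341° = 2.288721 rad.
Common terms: sin α = 0.124191, cos α = 0.992258, sin β = 0.753173, cos β = -0.657823, cos(α−β) = -0.559193, d² = 18.580633. Work in radians in the unit-radius frame; every candidate has L = ρ·(t + p + q).
LSL: p² = 2 + d² − 2cos(α−β) + 2d(sin α − sin β) = 16.276539; p = √p² = 4.034419; φ = atan2(cos β − cos α, d + sin α − sin β) = -0.421359 rad; t = (φ − α) mod 2π = 5.737314 rad, q = (β − φ) mod 2π = 2.710080 rad → L = 2.16·(5.737314 + 4.034419 + 2.710080) = 2.16·12.481813 = 26.960716 m
RSR: p² = 2 + d² − 2cos(α−β) + 2d(sin β − sin α) = 27.121498; p = √p² = 5.207830; φ = atan2(cos α − cos β, d − sin α + sin β) = 0.322403 rad; t = (α − φ) mod 2π = 6.085296 rad, q = (φ − β) mod 2π = 4.316867 rad → L = 2.16·(6.085296 + 5.207830 + 4.316867) = 2.16·15.609993 = 33.717584 m
LSR: p² = d² − 2 + 2cos(α−β) + 2d(sin α + sin β) = 23.026046; p = √p² = 4.798546; φ = atan2(−cos α − cos β, d + sin α + sin β) − atan2(−2, p) = 0.330523 rad; t = (φ − α) mod 2π = 0.206010 rad, q = (φ − β) mod 2π = 4.324987 rad → L = 2.16·(0.206010 + 4.798546 + 4.324987) = 2.16·9.329544 = 20.151815 m
RSL: p² = d² − 2 + 2cos(α−β) − 2d(sin α + sin β) = 7.898448; p = √p² = 2.810418; φ = atan2(cos α + cos β, d − sin α − sin β) − atan2(2, p) = -0.521387 rad; t = (α − φ) mod 2π = 0.645900 rad, q = (β − φ) mod 2π = 2.810108 rad → L = 2.16·(0.645900 + 2.810418 + 2.810108) = 2.16·6.266426 = 13.535480 m
RLR: c = (6 − d² + 2cos(α−β) + 2d(sin α − sin β))/8 = -2.390187, |c| > 1 → infeasible
LRL: c = (6 − d² + 2cos(α−β) − 2d(sin α − sin β))/8 = -1.034567, |c| > 1 → infeasible
Shortest: RSL with L = 13.535480 m ≈ 13.5355 m
Convert RSL to answer units (arcs ×180/π): t = 0.645900·180/π = 37.0073°, p = ρ·p = 2.16·2.810418 = 6.0705 m, q = 2.810108·180/π = 161.0073°, L = 13.5355 m.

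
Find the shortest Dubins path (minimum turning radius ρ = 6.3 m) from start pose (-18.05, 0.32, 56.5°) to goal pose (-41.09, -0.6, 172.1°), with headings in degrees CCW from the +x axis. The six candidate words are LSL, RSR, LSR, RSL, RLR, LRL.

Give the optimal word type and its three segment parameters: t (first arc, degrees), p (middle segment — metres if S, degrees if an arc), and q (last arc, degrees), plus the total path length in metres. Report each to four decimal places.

Let ψ = atan2(Δy, Δx) = atan2(-0.92, -23.04) = -177.7134° be the start→goal bearing.
Normalize: d = |goal − start| / ρ = 23.058361/6.3 = 3.660057, α = (θ_start − ψ) mod 360° = 234.2134° = 4.087794 rad, β = (θ_goal − ψ) mod 360° = 349.8134° = 6.105395 rad.
Common terms: sin α = -0.811200, cos α = -0.584769, sin β = -0.176855, cos β = 0.984237, cos(α−β) = -0.432086, d² = 13.396019. Work in radians in the unit-radius frame; every candidate has L = ρ·(t + p + q).
LSL: p² = 2 + d² − 2cos(α−β) + 2d(sin α − sin β) = 11.616712; p = √p² = 3.408330; φ = atan2(cos β − cos α, d + sin α − sin β) = 0.478383 rad; t = (φ − α) mod 2π = 2.673774 rad, q = (β − φ) mod 2π = 5.627012 rad → L = 6.3·(2.673774 + 3.408330 + 5.627012) = 6.3·11.709116 = 73.767429 m
RSR: p² = 2 + d² − 2cos(α−β) + 2d(sin β − sin α) = 20.903669; p = √p² = 4.572053; φ = atan2(cos α − cos β, d − sin α + sin β) = -0.350293 rad; t = (α − φ) mod 2π = 4.438087 rad, q = (φ − β) mod 2π = 6.110683 rad → L = 6.3·(4.438087 + 4.572053 + 6.110683) = 6.3·15.120823 = 95.261185 m
LSR: p² = d² − 2 + 2cos(α−β) + 2d(sin α + sin β) = 3.299169; p = √p² = 1.816361; φ = atan2(−cos α − cos β, d + sin α + sin β) − atan2(−2, p) = 0.685077 rad; t = (φ − α) mod 2π = 2.880468 rad, q = (φ − β) mod 2π = 0.862868 rad → L = 6.3·(2.880468 + 1.816361 + 0.862868) = 6.3·5.559698 = 35.026095 m
RSL: p² = d² − 2 + 2cos(α−β) − 2d(sin α + sin β) = 17.764526; p = √p² = 4.214799; φ = atan2(cos α + cos β, d − sin α − sin β) − atan2(2, p) = -0.357324 rad; t = (α − φ) mod 2π = 4.445118 rad, q = (β − φ) mod 2π = 0.179534 rad → L = 6.3·(4.445118 + 4.214799 + 0.179534) = 6.3·8.839451 = 55.688538 m
RLR: c = (6 − d² + 2cos(α−β) + 2d(sin α − sin β))/8 = -1.612959, |c| > 1 → infeasible
LRL: c = (6 − d² + 2cos(α−β) − 2d(sin α − sin β))/8 = -0.452089; p = 2π − arccos c = 4.243283 rad; φ = atan2(cos β − cos α, d + sin α − sin β) = 0.478383 rad; t = (φ − α + p/2) mod 2π = 4.795416 rad, q = (β − α − t + p) mod 2π = 1.465468 rad → L = 6.3·(4.795416 + 4.243283 + 1.465468) = 6.3·10.504167 = 66.176249 m
Shortest: LSR with L = 35.026095 m ≈ 35.0261 m
Convert LSR to answer units (arcs ×180/π): t = 2.880468·180/π = 165.0387°, p = ρ·p = 6.3·1.816361 = 11.4431 m, q = 0.862868·180/π = 49.4387°, L = 35.0261 m.

LSR: t = 165.0387°, p = 11.4431 m, q = 49.4387°, L = 35.0261 m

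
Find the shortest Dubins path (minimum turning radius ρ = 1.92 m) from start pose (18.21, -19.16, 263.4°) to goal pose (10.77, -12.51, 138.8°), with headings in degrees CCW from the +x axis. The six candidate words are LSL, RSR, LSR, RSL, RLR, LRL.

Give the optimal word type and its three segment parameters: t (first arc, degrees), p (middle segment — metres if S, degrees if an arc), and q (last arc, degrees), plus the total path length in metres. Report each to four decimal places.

Let ψ = atan2(Δy, Δx) = atan2(6.65, -7.44) = 138.2091° be the start→goal bearing.
Normalize: d = |goal − start| / ρ = 9.978782/1.92 = 5.197283, α = (θ_start − ψ) mod 360° = 125.1909° = 2.184993 rad, β = (θ_goal − ψ) mod 360° = 0.5909° = 0.010313 rad.
Common terms: sin α = 0.817237, cos α = -0.576302, sin β = 0.010313, cos β = 0.999947, cos(α−β) = -0.567844, d² = 27.011746. Work in radians in the unit-radius frame; every candidate has L = ρ·(t + p + q).
LSL: p² = 2 + d² − 2cos(α−β) + 2d(sin α − sin β) = 38.535054; p = √p² = 6.207661; φ = atan2(cos β − cos α, d + sin α − sin β) = 0.256731 rad; t = (φ − α) mod 2π = 4.354923 rad, q = (β − φ) mod 2π = 6.036767 rad → L = 1.92·(4.354923 + 6.207661 + 6.036767) = 1.92·16.599351 = 31.870754 m
RSR: p² = 2 + d² − 2cos(α−β) + 2d(sin β − sin α) = 21.759813; p = √p² = 4.664741; φ = atan2(cos α − cos β, d − sin α + sin β) = -0.344692 rad; t = (α − φ) mod 2π = 2.529686 rad, q = (φ − β) mod 2π = 5.928180 rad → L = 1.92·(2.529686 + 4.664741 + 5.928180) = 1.92·13.122607 = 25.195405 m
LSR: p² = d² − 2 + 2cos(α−β) + 2d(sin α + sin β) = 32.478074; p = √p² = 5.698954; φ = atan2(−cos α − cos β, d + sin α + sin β) − atan2(−2, p) = 0.267313 rad; t = (φ − α) mod 2π = 4.365505 rad, q = (φ − β) mod 2π = 0.257000 rad → L = 1.92·(4.365505 + 5.698954 + 0.257000) = 1.92·10.321458 = 19.817199 m
RSL: p² = d² − 2 + 2cos(α−β) − 2d(sin α + sin β) = 15.274043; p = √p² = 3.908202; φ = atan2(cos α + cos β, d − sin α − sin β) − atan2(2, p) = -0.376351 rad; t = (α − φ) mod 2π = 2.561344 rad, q = (β − φ) mod 2π = 0.386664 rad → L = 1.92·(2.561344 + 3.908202 + 0.386664) = 1.92·6.856211 = 13.163924 m
RLR: c = (6 − d² + 2cos(α−β) + 2d(sin α − sin β))/8 = -1.719977, |c| > 1 → infeasible
LRL: c = (6 − d² + 2cos(α−β) − 2d(sin α − sin β))/8 = -3.816882, |c| > 1 → infeasible
Shortest: RSL with L = 13.163924 m ≈ 13.1639 m
Convert RSL to answer units (arcs ×180/π): t = 2.561344·180/π = 146.7542°, p = ρ·p = 1.92·3.908202 = 7.5037 m, q = 0.386664·180/π = 22.1542°, L = 13.1639 m.

RSL: t = 146.7542°, p = 7.5037 m, q = 22.1542°, L = 13.1639 m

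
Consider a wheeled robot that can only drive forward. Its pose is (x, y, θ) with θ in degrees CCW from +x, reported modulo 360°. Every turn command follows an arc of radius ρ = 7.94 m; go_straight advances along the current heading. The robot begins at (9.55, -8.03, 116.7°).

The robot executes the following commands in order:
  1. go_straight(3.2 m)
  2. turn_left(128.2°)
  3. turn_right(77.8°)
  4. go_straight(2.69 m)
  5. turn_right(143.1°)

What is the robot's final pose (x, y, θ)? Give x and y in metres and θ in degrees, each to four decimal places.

(-19.2132, 5.8516, 24.0000°)

set_pose: (x, y, θ) = (9.5500, -8.0300, 116.7000°), ρ = 7.94
go_straight(3.2): x += 3.2·cos θ, y += 3.2·sin θ → (8.1122, -5.1712, 116.7000°)
turn_left(128.2°): centre at ρ to the left, rotate +128.2° → (-6.1714, -5.3707, 244.9000°)
turn_right(77.8°): centre at ρ to the right, rotate −77.8° → (-15.1342, -9.7421, 167.1000°)
go_straight(2.69): x += 2.69·cos θ, y += 2.69·sin θ → (-17.7563, -9.1416, 167.1000°)
turn_right(143.1°): centre at ρ to the right, rotate −143.1° → (-19.2132, 5.8516, 24.0000°)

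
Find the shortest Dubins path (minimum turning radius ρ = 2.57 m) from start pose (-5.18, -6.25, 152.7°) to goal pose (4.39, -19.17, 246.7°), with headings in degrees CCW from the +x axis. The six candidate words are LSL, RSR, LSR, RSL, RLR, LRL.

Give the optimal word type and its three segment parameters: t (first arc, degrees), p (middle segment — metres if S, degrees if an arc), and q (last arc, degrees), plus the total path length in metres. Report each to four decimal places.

Let ψ = atan2(Δy, Δx) = atan2(-12.92, 9.57) = -53.4722° be the start→goal bearing.
Normalize: d = |goal − start| / ρ = 16.078287/2.57 = 6.256143, α = (θ_start − ψ) mod 360° = 206.1722° = 3.598384 rad, β = (θ_goal − ψ) mod 360° = 300.1722° = 5.238993 rad.
Common terms: sin α = -0.441071, cos α = -0.897472, sin β = -0.864519, cos β = 0.502601, cos(α−β) = -0.069756, d² = 39.139321. Work in radians in the unit-radius frame; every candidate has L = ρ·(t + p + q).
LSL: p² = 2 + d² − 2cos(α−β) + 2d(sin α − sin β) = 46.577138; p = √p² = 6.824745; φ = atan2(cos β − cos α, d + sin α − sin β) = 0.206613 rad; t = (φ − α) mod 2π = 2.891415 rad, q = (β − φ) mod 2π = 5.032380 rad → L = 2.57·(2.891415 + 6.824745 + 5.032380) = 2.57·14.748539 = 37.903746 m
RSR: p² = 2 + d² − 2cos(α−β) + 2d(sin β − sin α) = 35.980529; p = √p² = 5.998377; φ = atan2(cos α − cos β, d − sin α + sin β) = -0.235582 rad; t = (α − φ) mod 2π = 3.833965 rad, q = (φ − β) mod 2π = 0.808610 rad → L = 2.57·(3.833965 + 5.998377 + 0.808610) = 2.57·10.640953 = 27.347249 m
LSR: p² = d² − 2 + 2cos(α−β) + 2d(sin α + sin β) = 20.663903; p = √p² = 4.545757; φ = atan2(−cos α − cos β, d + sin α + sin β) − atan2(−2, p) = 0.494077 rad; t = (φ − α) mod 2π = 3.178879 rad, q = (φ − β) mod 2π = 1.538269 rad → L = 2.57·(3.178879 + 4.545757 + 1.538269) = 2.57·9.262904 = 23.805664 m
RSL: p² = d² − 2 + 2cos(α−β) − 2d(sin α + sin β) = 53.335713; p = √p² = 7.303130; φ = atan2(cos α + cos β, d − sin α − sin β) − atan2(2, p) = -0.319474 rad; t = (α − φ) mod 2π = 3.917858 rad, q = (β − φ) mod 2π = 5.558467 rad → L = 2.57·(3.917858 + 7.303130 + 5.558467) = 2.57·16.779455 = 43.123200 m
RLR: c = (6 − d² + 2cos(α−β) + 2d(sin α − sin β))/8 = -3.497566, |c| > 1 → infeasible
LRL: c = (6 − d² + 2cos(α−β) − 2d(sin α − sin β))/8 = -4.822142, |c| > 1 → infeasible
Shortest: LSR with L = 23.805664 m ≈ 23.8057 m
Convert LSR to answer units (arcs ×180/π): t = 3.178879·180/π = 182.1363°, p = ρ·p = 2.57·4.545757 = 11.6826 m, q = 1.538269·180/π = 88.1363°, L = 23.8057 m.

LSR: t = 182.1363°, p = 11.6826 m, q = 88.1363°, L = 23.8057 m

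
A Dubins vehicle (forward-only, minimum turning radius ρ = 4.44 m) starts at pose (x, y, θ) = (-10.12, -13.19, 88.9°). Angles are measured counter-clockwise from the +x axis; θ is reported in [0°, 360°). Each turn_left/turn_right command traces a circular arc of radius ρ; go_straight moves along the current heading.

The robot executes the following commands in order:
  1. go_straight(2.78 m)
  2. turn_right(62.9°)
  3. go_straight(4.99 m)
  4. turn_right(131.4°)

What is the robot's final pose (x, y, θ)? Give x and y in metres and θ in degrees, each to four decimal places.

(3.1381, -9.4873, 254.6000°)

set_pose: (x, y, θ) = (-10.1200, -13.1900, 88.9000°), ρ = 4.44
go_straight(2.78): x += 2.78·cos θ, y += 2.78·sin θ → (-10.0666, -10.4105, 88.9000°)
turn_right(62.9°): centre at ρ to the right, rotate −62.9° → (-7.5738, -6.5051, 26.0000°)
go_straight(4.99): x += 4.99·cos θ, y += 4.99·sin θ → (-3.0888, -4.3176, 26.0000°)
turn_right(131.4°): centre at ρ to the right, rotate −131.4° → (3.1381, -9.4873, -105.4000° ≡ 254.6000°)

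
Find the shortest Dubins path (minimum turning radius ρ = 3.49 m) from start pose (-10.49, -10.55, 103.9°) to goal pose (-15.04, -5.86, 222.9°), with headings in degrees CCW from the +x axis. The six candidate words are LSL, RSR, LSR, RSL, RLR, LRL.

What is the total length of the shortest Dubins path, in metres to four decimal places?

Let ψ = atan2(Δy, Δx) = atan2(4.69, -4.55) = 134.1319° be the start→goal bearing.
Normalize: d = |goal − start| / ρ = 6.534417/3.49 = 1.872326, α = (θ_start − ψ) mod 360° = 329.7681° = 5.755538 rad, β = (θ_goal − ψ) mod 360° = 88.7681° = 1.549295 rad.
Common terms: sin α = -0.503502, cos α = 0.863994, sin β = 0.999769, cos β = 0.021500, cos(α−β) = -0.484810, d² = 3.505603. Work in radians in the unit-radius frame; every candidate has L = ρ·(t + p + q).
LSL: p² = 2 + d² − 2cos(α−β) + 2d(sin α − sin β) = 0.845998; p = √p² = 0.919782; φ = atan2(cos β − cos α, d + sin α − sin β) = -1.157924 rad; t = (φ − α) mod 2π = 5.652908 rad, q = (β − φ) mod 2π = 2.707219 rad → L = 3.49·(5.652908 + 0.919782 + 2.707219) = 3.49·9.279909 = 32.386881 m
RSR: p² = 2 + d² − 2cos(α−β) + 2d(sin β − sin α) = 12.104447; p = √p² = 3.479145; φ = atan2(cos α − cos β, d − sin α + sin β) = 0.244587 rad; t = (α − φ) mod 2π = 5.510951 rad, q = (φ − β) mod 2π = 4.978477 rad → L = 3.49·(5.510951 + 3.479145 + 4.978477) = 3.49·13.968573 = 48.750321 m
LSR: p² = d² − 2 + 2cos(α−β) + 2d(sin α + sin β) = 2.394331; p = √p² = 1.547363; φ = atan2(−cos α − cos β, d + sin α + sin β) − atan2(−2, p) = 0.554550 rad; t = (φ − α) mod 2π = 1.082197 rad, q = (φ − β) mod 2π = 5.288441 rad → L = 3.49·(1.082197 + 1.547363 + 5.288441) = 3.49·7.918001 = 27.633822 m
RSL: p² = d² − 2 + 2cos(α−β) − 2d(sin α + sin β) = -1.322363 < 0 → infeasible
RLR: c = (6 − d² + 2cos(α−β) + 2d(sin α − sin β))/8 = -0.513056; p = 2π − arccos c = 4.173648 rad; φ = atan2(cos α − cos β, d − sin α + sin β) = 0.244587 rad; t = (α − φ + p/2) mod 2π = 1.314590 rad, q = (α − β − t + p) mod 2π = 0.782116 rad → L = 3.49·(1.314590 + 4.173648 + 0.782116) = 3.49·6.270354 = 21.883535 m
LRL: c = (6 − d² + 2cos(α−β) − 2d(sin α − sin β))/8 = 0.894250; p = 2π − arccos c = 5.819142 rad; φ = atan2(cos β − cos α, d + sin α − sin β) = -1.157924 rad; t = (φ − α + p/2) mod 2π = 2.279294 rad, q = (β − α − t + p) mod 2π = 5.616790 rad → L = 3.49·(2.279294 + 5.819142 + 5.616790) = 3.49·13.715226 = 47.866139 m
Shortest: RLR with L = 21.883535 m ≈ 21.8835 m

21.8835 m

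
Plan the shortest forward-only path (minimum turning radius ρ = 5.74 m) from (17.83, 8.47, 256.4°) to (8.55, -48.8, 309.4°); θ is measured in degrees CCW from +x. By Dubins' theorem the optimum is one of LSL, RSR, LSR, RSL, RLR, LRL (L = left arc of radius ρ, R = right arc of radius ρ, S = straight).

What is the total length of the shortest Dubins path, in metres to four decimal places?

58.6156 m

Let ψ = atan2(Δy, Δx) = atan2(-57.27, -9.28) = -99.2042° be the start→goal bearing.
Normalize: d = |goal − start| / ρ = 58.016991/5.74 = 10.107490, α = (θ_start − ψ) mod 360° = 355.6042° = 6.206464 rad, β = (θ_goal − ψ) mod 360° = 48.6042° = 0.848303 rad.
Common terms: sin α = -0.076646, cos α = 0.997058, sin β = 0.750159, cos β = 0.661257, cos(α−β) = 0.601815, d² = 102.161350. Work in radians in the unit-radius frame; every candidate has L = ρ·(t + p + q).
LSL: p² = 2 + d² − 2cos(α−β) + 2d(sin α − sin β) = 86.243861; p = √p² = 9.286757; φ = atan2(cos β − cos α, d + sin α − sin β) = -0.036167 rad; t = (φ − α) mod 2π = 0.040555 rad, q = (β − φ) mod 2π = 0.884470 rad → L = 5.74·(0.040555 + 9.286757 + 0.884470) = 5.74·10.211782 = 58.615628 m
RSR: p² = 2 + d² − 2cos(α−β) + 2d(sin β − sin α) = 119.671579; p = √p² = 10.939451; φ = atan2(cos α − cos β, d − sin α + sin β) = 0.030701 rad; t = (α − φ) mod 2π = 6.175763 rad, q = (φ − β) mod 2π = 5.465584 rad → L = 5.74·(6.175763 + 10.939451 + 5.465584) = 5.74·22.580797 = 129.613773 m
LSR: p² = d² − 2 + 2cos(α−β) + 2d(sin α + sin β) = 114.980030; p = √p² = 10.722874; φ = atan2(−cos α − cos β, d + sin α + sin β) − atan2(−2, p) = 0.031776 rad; t = (φ − α) mod 2π = 0.108498 rad, q = (φ − β) mod 2π = 5.466659 rad → L = 5.74·(0.108498 + 10.722874 + 5.466659) = 5.74·16.298031 = 93.550695 m
RSL: p² = d² − 2 + 2cos(α−β) − 2d(sin α + sin β) = 87.749930; p = √p² = 9.367493; φ = atan2(cos α + cos β, d − sin α − sin β) − atan2(2, p) = -0.036343 rad; t = (α − φ) mod 2π = 6.242806 rad, q = (β − φ) mod 2π = 0.884645 rad → L = 5.74·(6.242806 + 9.367493 + 0.884645) = 5.74·16.494945 = 94.680984 m
RLR: c = (6 − d² + 2cos(α−β) + 2d(sin α − sin β))/8 = -13.958947, |c| > 1 → infeasible
LRL: c = (6 − d² + 2cos(α−β) − 2d(sin α − sin β))/8 = -9.780483, |c| > 1 → infeasible
Shortest: LSL with L = 58.615628 m ≈ 58.6156 m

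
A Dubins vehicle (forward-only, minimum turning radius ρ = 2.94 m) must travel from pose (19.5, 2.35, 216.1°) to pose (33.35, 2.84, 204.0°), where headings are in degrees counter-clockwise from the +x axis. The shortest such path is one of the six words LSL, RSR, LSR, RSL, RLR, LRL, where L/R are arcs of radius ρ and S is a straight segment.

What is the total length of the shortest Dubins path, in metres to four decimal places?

Let ψ = atan2(Δy, Δx) = atan2(0.49, 13.85) = 2.0262° be the start→goal bearing.
Normalize: d = |goal − start| / ρ = 13.858665/2.94 = 4.713832, α = (θ_start − ψ) mod 360° = 214.0738° = 3.736292 rad, β = (θ_goal − ψ) mod 360° = 201.9738° = 3.525107 rad.
Common terms: sin α = -0.560260, cos α = -0.828317, sin β = -0.374182, cos β = -0.927355, cos(α−β) = 0.977783, d² = 22.220209. Work in radians in the unit-radius frame; every candidate has L = ρ·(t + p + q).
LSL: p² = 2 + d² − 2cos(α−β) + 2d(sin α − sin β) = 20.510364; p = √p² = 4.528837; φ = atan2(cos β − cos α, d + sin α − sin β) = -0.021870 rad; t = (φ − α) mod 2π = 2.525023 rad, q = (β − φ) mod 2π = 3.546977 rad → L = 2.94·(2.525023 + 4.528837 + 3.546977) = 2.94·10.600837 = 31.166462 m
RSR: p² = 2 + d² − 2cos(α−β) + 2d(sin β − sin α) = 24.018921; p = √p² = 4.900910; φ = atan2(cos α − cos β, d − sin α + sin β) = 0.020210 rad; t = (α − φ) mod 2π = 3.716083 rad, q = (φ − β) mod 2π = 2.778287 rad → L = 2.94·(3.716083 + 4.900910 + 2.778287) = 2.94·11.395280 = 33.502124 m
LSR: p² = d² − 2 + 2cos(α−β) + 2d(sin α + sin β) = 13.366170; p = √p² = 3.655977; φ = atan2(−cos α − cos β, d + sin α + sin β) − atan2(−2, p) = 0.935453 rad; t = (φ − α) mod 2π = 3.482346 rad, q = (φ − β) mod 2π = 3.693531 rad → L = 2.94·(3.482346 + 3.655977 + 3.693531) = 2.94·10.831855 = 31.845653 m
RSL: p² = d² − 2 + 2cos(α−β) − 2d(sin α + sin β) = 30.985381; p = √p² = 5.566451; φ = atan2(cos α + cos β, d − sin α − sin β) − atan2(2, p) = -0.646297 rad; t = (α − φ) mod 2π = 4.382590 rad, q = (β − φ) mod 2π = 4.171405 rad → L = 2.94·(4.382590 + 5.566451 + 4.171405) = 2.94·14.120446 = 41.514111 m
RLR: c = (6 − d² + 2cos(α−β) + 2d(sin α − sin β))/8 = -2.002365, |c| > 1 → infeasible
LRL: c = (6 − d² + 2cos(α−β) − 2d(sin α − sin β))/8 = -1.563796, |c| > 1 → infeasible
Shortest: LSL with L = 31.166462 m ≈ 31.1665 m

31.1665 m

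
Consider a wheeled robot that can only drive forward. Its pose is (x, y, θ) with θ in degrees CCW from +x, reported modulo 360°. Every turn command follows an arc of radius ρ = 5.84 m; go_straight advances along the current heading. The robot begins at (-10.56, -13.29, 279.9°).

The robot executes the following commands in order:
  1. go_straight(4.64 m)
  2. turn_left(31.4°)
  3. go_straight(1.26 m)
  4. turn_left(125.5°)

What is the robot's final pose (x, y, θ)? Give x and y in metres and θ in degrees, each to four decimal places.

(2.5081, -19.1370, 76.8000°)

set_pose: (x, y, θ) = (-10.5600, -13.2900, 279.9000°), ρ = 5.84
go_straight(4.64): x += 4.64·cos θ, y += 4.64·sin θ → (-9.7622, -17.8609, 279.9000°)
turn_left(31.4°): centre at ρ to the left, rotate +31.4° → (-8.3966, -20.7113, 311.3000°)
go_straight(1.26): x += 1.26·cos θ, y += 1.26·sin θ → (-7.5650, -21.6578, 311.3000°)
turn_left(125.5°): centre at ρ to the left, rotate +125.5° → (2.5081, -19.1370, 436.8000° ≡ 76.8000°)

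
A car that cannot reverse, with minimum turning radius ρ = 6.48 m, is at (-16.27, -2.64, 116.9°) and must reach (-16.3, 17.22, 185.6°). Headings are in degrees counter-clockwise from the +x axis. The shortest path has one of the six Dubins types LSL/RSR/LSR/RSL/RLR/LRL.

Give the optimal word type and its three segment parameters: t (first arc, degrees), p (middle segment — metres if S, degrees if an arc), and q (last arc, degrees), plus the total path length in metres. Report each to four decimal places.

Let ψ = atan2(Δy, Δx) = atan2(19.86, -0.03) = 90.0865° be the start→goal bearing.
Normalize: d = |goal − start| / ρ = 19.860023/6.48 = 3.064818, α = (θ_start − ψ) mod 360° = 26.8135° = 0.467983 rad, β = (θ_goal − ψ) mod 360° = 95.5135° = 1.667024 rad.
Common terms: sin α = 0.451087, cos α = 0.892480, sin β = 0.995374, cos β = -0.096079, cos(α−β) = 0.363251, d² = 9.393111. Work in radians in the unit-radius frame; every candidate has L = ρ·(t + p + q).
LSL: p² = 2 + d² − 2cos(α−β) + 2d(sin α − sin β) = 7.330330; p = √p² = 2.707458; φ = atan2(cos β − cos α, d + sin α − sin β) = -0.373767 rad; t = (φ − α) mod 2π = 5.441436 rad, q = (β − φ) mod 2π = 2.040791 rad → L = 6.48·(5.441436 + 2.707458 + 2.040791) = 6.48·10.189685 = 66.029157 m
RSR: p² = 2 + d² − 2cos(α−β) + 2d(sin β − sin α) = 14.002888; p = √p² = 3.742043; φ = atan2(cos α − cos β, d − sin α + sin β) = 0.267350 rad; t = (α − φ) mod 2π = 0.200633 rad, q = (φ − β) mod 2π = 4.883511 rad → L = 6.48·(0.200633 + 3.742043 + 4.883511) = 6.48·8.826187 = 57.193694 m
LSR: p² = d² − 2 + 2cos(α−β) + 2d(sin α + sin β) = 16.985892; p = √p² = 4.121394; φ = atan2(−cos α − cos β, d + sin α + sin β) − atan2(−2, p) = 0.277061 rad; t = (φ − α) mod 2π = 6.092264 rad, q = (φ − β) mod 2π = 4.893223 rad → L = 6.48·(6.092264 + 4.121394 + 4.893223) = 6.48·15.106881 = 97.892587 m
RSL: p² = d² − 2 + 2cos(α−β) − 2d(sin α + sin β) = -0.746665 < 0 → infeasible
RLR: c = (6 − d² + 2cos(α−β) + 2d(sin α − sin β))/8 = -0.750361; p = 2π − arccos c = 3.863781 rad; φ = atan2(cos α − cos β, d − sin α + sin β) = 0.267350 rad; t = (α − φ + p/2) mod 2π = 2.132524 rad, q = (α − β − t + p) mod 2π = 0.532216 rad → L = 6.48·(2.132524 + 3.863781 + 0.532216) = 6.48·6.528521 = 42.304814 m
LRL: c = (6 − d² + 2cos(α−β) − 2d(sin α − sin β))/8 = 0.083709; p = 2π − arccos c = 4.796196 rad; φ = atan2(cos β − cos α, d + sin α − sin β) = -0.373767 rad; t = (φ − α + p/2) mod 2π = 1.556348 rad, q = (β − α − t + p) mod 2π = 4.438889 rad → L = 6.48·(1.556348 + 4.796196 + 4.438889) = 6.48·10.791433 = 69.928485 m
Shortest: RLR with L = 42.304814 m ≈ 42.3048 m
Convert RLR to answer units (arcs ×180/π): t = 2.132524·180/π = 122.1846°, p = 3.863781·180/π = 221.3783°, q = 0.532216·180/π = 30.4937°, L = 42.3048 m.

RLR: t = 122.1846°, p = 221.3783°, q = 30.4937°, L = 42.3048 m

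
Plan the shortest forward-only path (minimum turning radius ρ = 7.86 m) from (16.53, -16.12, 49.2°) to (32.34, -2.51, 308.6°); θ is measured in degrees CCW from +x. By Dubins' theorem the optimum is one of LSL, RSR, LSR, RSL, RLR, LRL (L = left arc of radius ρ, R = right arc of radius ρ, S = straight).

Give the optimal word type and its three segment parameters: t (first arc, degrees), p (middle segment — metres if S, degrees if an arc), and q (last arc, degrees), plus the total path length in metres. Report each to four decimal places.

Let ψ = atan2(Δy, Δx) = atan2(13.61, 15.81) = 40.7234° be the start→goal bearing.
Normalize: d = |goal − start| / ρ = 20.861165/7.86 = 2.654092, α = (θ_start − ψ) mod 360° = 8.4766° = 0.147944 rad, β = (θ_goal − ψ) mod 360° = 267.8766° = 4.675328 rad.
Common terms: sin α = 0.147405, cos α = 0.989076, sin β = -0.999313, cos β = -0.037052, cos(α−β) = -0.183951, d² = 7.044206. Work in radians in the unit-radius frame; every candidate has L = ρ·(t + p + q).
LSL: p² = 2 + d² − 2cos(α−β) + 2d(sin α − sin β) = 15.499100; p = √p² = 3.936890; φ = atan2(cos β − cos α, d + sin α − sin β) = -0.263690 rad; t = (φ − α) mod 2π = 5.871552 rad, q = (β − φ) mod 2π = 4.939018 rad → L = 7.86·(5.871552 + 3.936890 + 4.939018) = 7.86·14.747459 = 115.915028 m
RSR: p² = 2 + d² − 2cos(α−β) + 2d(sin β − sin α) = 3.325117; p = √p² = 1.823490; φ = atan2(cos α − cos β, d − sin α + sin β) = 0.597682 rad; t = (α − φ) mod 2π = 5.833447 rad, q = (φ − β) mod 2π = 2.205539 rad → L = 7.86·(5.833447 + 1.823490 + 2.205539) = 7.86·9.862477 = 77.519067 m
LSR: p² = d² − 2 + 2cos(α−β) + 2d(sin α + sin β) = 0.154216; p = √p² = 0.392703; φ = atan2(−cos α − cos β, d + sin α + sin β) − atan2(−2, p) = 0.890911 rad; t = (φ − α) mod 2π = 0.742967 rad, q = (φ − β) mod 2π = 2.498769 rad → L = 7.86·(0.742967 + 0.392703 + 2.498769) = 7.86·3.634439 = 28.566689 m
RSL: p² = d² − 2 + 2cos(α−β) − 2d(sin α + sin β) = 9.198390; p = √p² = 3.032885; φ = atan2(cos α + cos β, d − sin α − sin β) − atan2(2, p) = -0.317834 rad; t = (α − φ) mod 2π = 0.465778 rad, q = (β − φ) mod 2π = 4.993162 rad → L = 7.86·(0.465778 + 3.032885 + 4.993162) = 7.86·8.491824 = 66.745739 m
RLR: c = (6 − d² + 2cos(α−β) + 2d(sin α − sin β))/8 = 0.584360; p = 2π − arccos c = 5.336481 rad; φ = atan2(cos α − cos β, d − sin α + sin β) = 0.597682 rad; t = (α − φ + p/2) mod 2π = 2.218502 rad, q = (α − β − t + p) mod 2π = 4.873780 rad → L = 7.86·(2.218502 + 5.336481 + 4.873780) = 7.86·12.428763 = 97.690074 m
LRL: c = (6 − d² + 2cos(α−β) − 2d(sin α − sin β))/8 = -0.937387; p = 2π − arccos c = 3.497337 rad; φ = atan2(cos β − cos α, d + sin α − sin β) = -0.263690 rad; t = (φ − α + p/2) mod 2π = 1.337035 rad, q = (β − α − t + p) mod 2π = 0.404501 rad → L = 7.86·(1.337035 + 3.497337 + 0.404501) = 7.86·5.238873 = 41.177540 m
Shortest: LSR with L = 28.566689 m ≈ 28.5667 m
Convert LSR to answer units (arcs ×180/π): t = 0.742967·180/π = 42.5689°, p = ρ·p = 7.86·0.392703 = 3.0866 m, q = 2.498769·180/π = 143.1689°, L = 28.5667 m.

LSR: t = 42.5689°, p = 3.0866 m, q = 143.1689°, L = 28.5667 m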